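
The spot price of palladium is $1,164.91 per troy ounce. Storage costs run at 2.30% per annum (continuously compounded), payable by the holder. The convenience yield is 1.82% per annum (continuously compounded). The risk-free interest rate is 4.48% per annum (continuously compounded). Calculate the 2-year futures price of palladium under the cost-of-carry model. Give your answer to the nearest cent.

$1,286.40 per troy ounce

Net carry = r + u − y = 0.0448 + 0.0230 − 0.0182 = 0.0496
F = S·e^((r+u−y)T) = 1164.91 · e^(0.0496 × 2) = 1164.91 · e^0.09920000
= 1164.91 × 1.10428713 = $1,286.40 per troy ounce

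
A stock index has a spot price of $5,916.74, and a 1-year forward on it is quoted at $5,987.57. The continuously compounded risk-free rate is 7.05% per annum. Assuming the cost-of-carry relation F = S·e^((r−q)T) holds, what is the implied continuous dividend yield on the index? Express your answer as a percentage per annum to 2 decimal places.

5.86%

From F = S·e^((r−q)T): (r − q) = ln(F/S)/T
ln(5987.57/5916.74) = ln(1.011971) = 0.011900
(r − q) = 0.011900 / (1) = 0.011900
q = r − ln(F/S)/T = 0.0705 − 0.011900 = 0.058600
q = 5.86%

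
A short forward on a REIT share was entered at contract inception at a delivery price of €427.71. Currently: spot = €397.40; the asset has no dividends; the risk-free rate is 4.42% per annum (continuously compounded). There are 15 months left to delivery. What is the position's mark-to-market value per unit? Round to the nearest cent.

€7.32

Current fair forward for the remaining 15 months: F = S·e^(r·T), r = 0.0442
F = 397.40 · e^(0.0442 × 15/12) = 397.40 × 1.056805 = 419.9743
Value of long forward = (F − K)·e^(−rT) = (419.9743 − 427.71) · e^(−0.0442·15/12)
= -7.7357 × 0.946249 = -7.32
Short position value = −(long value) = €7.32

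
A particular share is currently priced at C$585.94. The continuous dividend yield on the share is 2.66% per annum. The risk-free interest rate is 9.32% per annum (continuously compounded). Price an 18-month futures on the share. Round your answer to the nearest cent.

C$647.50

F = S·e^((r − q)T) = 585.94 · e^((0.0932 − 0.0266) × 18/12)
= 585.94 · e^0.099900 = 585.94 × 1.105060
F = C$647.50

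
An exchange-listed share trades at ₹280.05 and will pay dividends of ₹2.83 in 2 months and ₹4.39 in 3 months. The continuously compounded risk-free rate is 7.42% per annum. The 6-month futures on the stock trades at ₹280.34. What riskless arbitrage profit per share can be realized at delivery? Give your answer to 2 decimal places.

₹2.92 per share

PV(dividends) I = 2.83·e^(−0.0742·2/12) + 4.39·e^(−0.0742·3/12) = 7.1045
Fair futures F* = (S − I)·e^(rT) = (280.05 − 7.1045)·e^0.037100 = 272.9455 × 1.037797 = 283.2620
Market ₹280.34 < fair 283.2620: forward underpriced → reverse cash-and-carry (short the stock, invest proceeds at r, pay the dividends, go long the forward).
Profit at T = |F_mkt − F*| = |280.34 − 283.2620| = ₹2.92 per share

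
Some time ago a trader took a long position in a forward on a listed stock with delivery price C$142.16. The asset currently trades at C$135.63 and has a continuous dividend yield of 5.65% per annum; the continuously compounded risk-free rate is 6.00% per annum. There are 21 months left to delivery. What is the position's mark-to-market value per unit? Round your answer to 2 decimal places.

-C$5.13

Current fair forward for the remaining 21 months: F = S·e^((r − q)·T), (r − q) = 0.0600 − 0.0565 = 0.0035
F = 135.63 · e^(0.0035 × 21/12) = 135.63 × 1.006144 = 136.4633
Value of long forward = (F − K)·e^(−rT) = (136.4633 − 142.16) · e^(−0.0600·21/12)
= -5.6967 × 0.900325 = -5.13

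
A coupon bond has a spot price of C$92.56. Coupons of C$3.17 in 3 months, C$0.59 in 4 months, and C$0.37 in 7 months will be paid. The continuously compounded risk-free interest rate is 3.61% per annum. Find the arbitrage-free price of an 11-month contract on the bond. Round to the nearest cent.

PV(coupons) I = 3.17·e^(−0.0361·3/12) + 0.59·e^(−0.0361·4/12) + 0.37·e^(−0.0361·7/12)
I = 3.1415 + 0.5829 + 0.3623 = 4.0867
F = (S − I)·e^(rT) = (92.56 − 4.0867) · e^(0.0361·11/12)
= 88.4733 · e^0.033092 = 88.4733 × 1.033646 = C$91.45

C$91.45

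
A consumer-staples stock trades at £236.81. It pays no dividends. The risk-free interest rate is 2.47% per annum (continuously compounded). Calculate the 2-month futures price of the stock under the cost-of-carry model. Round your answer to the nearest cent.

£237.79

F = S·e^(rT) = 236.81 · e^(0.0247 × 2/12)
= 236.81 · e^0.004117 = 236.81 × 1.004125
F = £237.79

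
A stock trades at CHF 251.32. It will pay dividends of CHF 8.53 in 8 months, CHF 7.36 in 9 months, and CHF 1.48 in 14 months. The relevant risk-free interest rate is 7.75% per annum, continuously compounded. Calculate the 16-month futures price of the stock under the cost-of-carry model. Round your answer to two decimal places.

CHF 260.50

PV(dividends) I = 8.53·e^(−0.0775·8/12) + 7.36·e^(−0.0775·9/12) + 1.48·e^(−0.0775·14/12)
I = 8.1005 + 6.9444 + 1.3521 = 16.3970
F = (S − I)·e^(rT) = (251.32 − 16.3970) · e^(0.0775·16/12)
= 234.9230 · e^0.103333 = 234.9230 × 1.108861 = CHF 260.50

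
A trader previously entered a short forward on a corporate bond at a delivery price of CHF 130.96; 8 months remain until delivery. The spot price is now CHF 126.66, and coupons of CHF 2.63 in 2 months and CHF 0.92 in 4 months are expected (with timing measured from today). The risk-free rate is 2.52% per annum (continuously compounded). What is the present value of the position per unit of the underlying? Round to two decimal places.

PV(remaining coupons) I = 2.63·e^(−0.0252·2/12) + 0.92·e^(−0.0252·4/12) = 3.5313
Current forward F = (S − I)·e^(rT) = (126.66 − 3.5313)·e^(0.0252·8/12) = 123.1287 × 1.016942 = 125.2147
Value (long) = (F − K)·e^(−rT) = (125.2147 − 130.96) × 0.983340 = -5.6496
Short position value = −(long value) = CHF 5.65

CHF 5.65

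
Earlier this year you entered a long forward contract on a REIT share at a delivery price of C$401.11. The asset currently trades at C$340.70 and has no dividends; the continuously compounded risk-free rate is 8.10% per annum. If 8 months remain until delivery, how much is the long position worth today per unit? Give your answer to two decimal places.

-C$39.32

Current fair forward for the remaining 8 months: F = S·e^(r·T), r = 0.0810
F = 340.70 · e^(0.0810 × 8/12) = 340.70 × 1.055485 = 359.6037
Value of long forward = (F − K)·e^(−rT) = (359.6037 − 401.11) · e^(−0.0810·8/12)
= -41.5063 × 0.947432 = -39.32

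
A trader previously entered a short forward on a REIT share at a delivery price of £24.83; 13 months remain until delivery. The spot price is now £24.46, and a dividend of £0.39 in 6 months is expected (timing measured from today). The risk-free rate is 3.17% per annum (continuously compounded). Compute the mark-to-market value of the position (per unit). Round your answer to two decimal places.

PV(remaining dividends) I = 0.39·e^(−0.0317·6/12) = 0.3839
Current forward F = (S − I)·e^(rT) = (24.46 − 0.3839)·e^(0.0317·13/12) = 24.0761 × 1.034938 = 24.9173
Value (long) = (F − K)·e^(−rT) = (24.9173 − 24.83) × 0.966241 = 0.0844
Short position value = −(long value) = -£0.08

-£0.08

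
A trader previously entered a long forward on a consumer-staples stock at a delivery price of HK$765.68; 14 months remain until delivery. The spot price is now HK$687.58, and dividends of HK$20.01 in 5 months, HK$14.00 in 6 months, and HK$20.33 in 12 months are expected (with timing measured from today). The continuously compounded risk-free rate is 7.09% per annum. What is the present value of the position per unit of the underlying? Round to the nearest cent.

PV(remaining dividends) I = 20.01·e^(−0.0709·5/12) + 14.00·e^(−0.0709·6/12) + 20.33·e^(−0.0709·12/12) = 51.8784
Current forward F = (S − I)·e^(rT) = (687.58 − 51.8784)·e^(0.0709·14/12) = 635.7016 × 1.086234 = 690.5207
Value (long) = (F − K)·e^(−rT) = (690.5207 − 765.68) × 0.920612 = -69.1926
Value = -HK$69.19

-HK$69.19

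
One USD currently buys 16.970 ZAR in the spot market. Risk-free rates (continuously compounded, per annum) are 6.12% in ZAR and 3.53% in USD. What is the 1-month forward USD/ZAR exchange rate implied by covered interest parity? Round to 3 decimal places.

F = S·e^((r_ZAR − r_USD)T) = 16.970 · e^((0.0612 − 0.0353) × 1/12)
= 16.970 · e^0.002158 = 16.970 × 1.002160
F = 17.007 ZAR per USD

17.007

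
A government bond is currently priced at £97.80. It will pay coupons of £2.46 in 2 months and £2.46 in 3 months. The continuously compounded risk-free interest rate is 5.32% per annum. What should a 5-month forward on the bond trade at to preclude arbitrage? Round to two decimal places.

£95.02

PV(coupons) I = 2.46·e^(−0.0532·2/12) + 2.46·e^(−0.0532·3/12)
I = 2.4383 + 2.4275 = 4.8658
F = (S − I)·e^(rT) = (97.80 − 4.8658) · e^(0.0532·5/12)
= 92.9342 · e^0.022167 = 92.9342 × 1.022415 = £95.02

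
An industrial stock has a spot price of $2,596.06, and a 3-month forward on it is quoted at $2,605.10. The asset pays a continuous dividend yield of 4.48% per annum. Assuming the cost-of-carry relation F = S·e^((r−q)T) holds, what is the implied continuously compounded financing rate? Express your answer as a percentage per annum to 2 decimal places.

5.87%

From F = S·e^((r−q)T): (r − q) = ln(F/S)/T
ln(2605.10/2596.06) = ln(1.003482) = 0.003476
(r − q) = 0.003476 / (3/12) = 0.013904
r = ln(F/S)/T + q = 0.013904 + 0.0448 = 0.058704
r = 5.87%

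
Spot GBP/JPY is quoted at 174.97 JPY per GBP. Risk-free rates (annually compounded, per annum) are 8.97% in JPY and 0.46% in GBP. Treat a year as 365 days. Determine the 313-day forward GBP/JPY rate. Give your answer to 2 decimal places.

By covered interest parity, F = S · (1+r_JPY)^T / (1+r_GBP)^T
= 174.97 × 1.076445 / 1.003943 = 174.97 × 1.072217
F = 187.61 JPY per GBP

187.61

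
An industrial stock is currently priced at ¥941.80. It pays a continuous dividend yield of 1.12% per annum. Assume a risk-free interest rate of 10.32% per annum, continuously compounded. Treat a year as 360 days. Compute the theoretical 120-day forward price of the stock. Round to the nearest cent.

¥971.13

F = S·e^((r − q)T) = 941.80 · e^((0.1032 − 0.0112) × 120/360)
= 941.80 · e^0.030667 = 941.80 × 1.031142
F = ¥971.13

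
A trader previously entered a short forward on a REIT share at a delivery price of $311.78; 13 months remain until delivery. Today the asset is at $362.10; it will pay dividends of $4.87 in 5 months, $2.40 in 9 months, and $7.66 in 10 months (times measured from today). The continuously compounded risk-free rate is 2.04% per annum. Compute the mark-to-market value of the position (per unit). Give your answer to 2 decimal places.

-$42.41

PV(remaining dividends) I = 4.87·e^(−0.0204·5/12) + 2.40·e^(−0.0204·9/12) + 7.66·e^(−0.0204·10/12) = 14.7232
Current forward F = (S − I)·e^(rT) = (362.10 − 14.7232)·e^(0.0204·13/12) = 347.3768 × 1.022346 = 355.1393
Value (long) = (F − K)·e^(−rT) = (355.1393 − 311.78) × 0.978142 = 42.4116
Short position value = −(long value) = -$42.41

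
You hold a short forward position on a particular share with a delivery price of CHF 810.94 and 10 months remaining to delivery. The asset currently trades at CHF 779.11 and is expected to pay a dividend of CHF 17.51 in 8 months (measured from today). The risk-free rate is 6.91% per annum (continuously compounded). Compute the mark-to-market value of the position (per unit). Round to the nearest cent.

PV(remaining dividends) I = 17.51·e^(−0.0691·8/12) = 16.7217
Current forward F = (S − I)·e^(rT) = (779.11 − 16.7217)·e^(0.0691·10/12) = 762.3883 × 1.059274 = 807.5781
Value (long) = (F − K)·e^(−rT) = (807.5781 − 810.94) × 0.944043 = -3.1738
Short position value = −(long value) = CHF 3.17

CHF 3.17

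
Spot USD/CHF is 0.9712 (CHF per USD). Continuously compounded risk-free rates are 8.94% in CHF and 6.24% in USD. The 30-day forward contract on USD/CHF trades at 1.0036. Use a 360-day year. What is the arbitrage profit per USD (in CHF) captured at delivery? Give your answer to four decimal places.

Fair forward: F* = S·e^(carry·T), with carry = (r_CHF − r_USD) = 0.0894 − 0.0624 = 0.0270
F* = 0.9712 · e^(0.0270 × 30/360) = 0.9712 · e^0.002250 = 0.9712 × 1.002253 = 0.9734
Market 1.0036 > fair 0.9734: forward overpriced → cash-and-carry (buy spot, short the forward).
At maturity, profit = |F_mkt − F*| = |1.0036 − 0.9734| = 0.0302 per USD (in CHF)

0.0302 per USD (in CHF)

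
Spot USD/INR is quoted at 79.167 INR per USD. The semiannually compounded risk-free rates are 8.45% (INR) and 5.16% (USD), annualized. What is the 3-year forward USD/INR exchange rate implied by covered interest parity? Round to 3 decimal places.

87.096

By covered interest parity, F = S · (1+r_INR/2)^(2T) / (1+r_USD/2)^(2T)
= 79.167 × 1.281833 / 1.165135 = 79.167 × 1.100158
F = 87.096 INR per USD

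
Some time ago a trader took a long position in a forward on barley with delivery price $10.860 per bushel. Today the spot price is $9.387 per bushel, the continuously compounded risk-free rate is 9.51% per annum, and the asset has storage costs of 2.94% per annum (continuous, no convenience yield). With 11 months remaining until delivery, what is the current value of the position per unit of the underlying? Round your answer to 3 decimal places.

-$0.310 per bushel

Current fair forward for the remaining 11 months: F = S·e^((r + u)·T), (r + u) = 0.0951 + 0.0294 = 0.1245
F = 9.387 · e^(0.1245 × 11/12) = 9.387 × 1.120892 = 10.5218
Value of long forward = (F − K)·e^(−rT) = (10.5218 − 10.860) · e^(−0.0951·11/12)
= -0.3382 × 0.916517 = -0.310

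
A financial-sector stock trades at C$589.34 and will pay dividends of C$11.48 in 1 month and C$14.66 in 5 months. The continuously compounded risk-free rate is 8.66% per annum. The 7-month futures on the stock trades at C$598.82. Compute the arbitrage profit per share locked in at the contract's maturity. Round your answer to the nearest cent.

PV(dividends) I = 11.48·e^(−0.0866·1/12) + 14.66·e^(−0.0866·5/12) = 25.5379
Fair futures F* = (S − I)·e^(rT) = (589.34 − 25.5379)·e^0.050517 = 563.8021 × 1.051815 = 593.0155
Market C$598.82 > fair 593.0155: forward overpriced → cash-and-carry (borrow at r, buy the stock and collect the dividends, short the forward).
Profit at T = |F_mkt − F*| = |598.82 − 593.0155| = C$5.80 per share

C$5.80 per share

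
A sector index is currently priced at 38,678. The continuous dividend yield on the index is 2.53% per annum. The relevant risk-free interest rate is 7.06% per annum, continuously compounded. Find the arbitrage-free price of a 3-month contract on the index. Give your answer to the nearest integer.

F = S·e^((r − q)T) = 38678 · e^((0.0706 − 0.0253) × 3/12)
= 38678 · e^0.011325 = 38678 × 1.011389
F = 39,119

39,119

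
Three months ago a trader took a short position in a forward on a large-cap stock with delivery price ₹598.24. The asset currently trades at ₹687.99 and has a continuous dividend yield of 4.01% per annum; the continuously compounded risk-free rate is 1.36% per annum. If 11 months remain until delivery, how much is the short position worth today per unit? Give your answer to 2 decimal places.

-₹72.33

Current fair forward for the remaining 11 months: F = S·e^((r − q)·T), (r − q) = 0.0136 − 0.0401 = -0.0265
F = 687.99 · e^(-0.0265 × 11/12) = 687.99 × 0.976001 = 671.4789
Value of long forward = (F − K)·e^(−rT) = (671.4789 − 598.24) · e^(−0.0136·11/12)
= 73.2389 × 0.987611 = 72.33
Short position value = −(long value) = -₹72.33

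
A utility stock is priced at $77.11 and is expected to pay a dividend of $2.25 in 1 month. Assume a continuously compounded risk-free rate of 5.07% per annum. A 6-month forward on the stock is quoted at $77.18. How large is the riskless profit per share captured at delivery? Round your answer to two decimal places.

$0.39 per share

PV(dividends) I = 2.25·e^(−0.0507·1/12) = 2.2405
Fair forward F* = (S − I)·e^(rT) = (77.11 − 2.2405)·e^0.025350 = 74.8695 × 1.025674 = 76.7917
Market $77.18 > fair 76.7917: forward overpriced → cash-and-carry (borrow at r, buy the stock and collect the dividends, short the forward).
Profit at T = |F_mkt − F*| = |77.18 − 76.7917| = $0.39 per share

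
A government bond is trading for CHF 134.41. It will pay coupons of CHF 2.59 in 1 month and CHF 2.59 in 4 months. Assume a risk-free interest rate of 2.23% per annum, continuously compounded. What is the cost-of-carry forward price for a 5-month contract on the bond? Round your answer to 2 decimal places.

PV(coupons) I = 2.59·e^(−0.0223·1/12) + 2.59·e^(−0.0223·4/12)
I = 2.5852 + 2.5708 = 5.1560
F = (S − I)·e^(rT) = (134.41 − 5.1560) · e^(0.0223·5/12)
= 129.2540 · e^0.009292 = 129.2540 × 1.009335 = CHF 130.46

CHF 130.46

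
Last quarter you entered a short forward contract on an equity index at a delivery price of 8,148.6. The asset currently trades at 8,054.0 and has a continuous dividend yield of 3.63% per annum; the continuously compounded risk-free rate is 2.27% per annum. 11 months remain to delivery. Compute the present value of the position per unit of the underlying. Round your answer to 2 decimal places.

190.38

Current fair forward for the remaining 11 months: F = S·e^((r − q)·T), (r − q) = 0.0227 − 0.0363 = -0.0136
F = 8054.0 · e^(-0.0136 × 11/12) = 8054.0 × 0.98761072 = 7954.2167
Value of long forward = (F − K)·e^(−rT) = (7954.2167 − 8148.6) · e^(−0.0227·11/12)
= -194.3833 × 0.97940667 = -190.38
Short position value = −(long value) = 190.38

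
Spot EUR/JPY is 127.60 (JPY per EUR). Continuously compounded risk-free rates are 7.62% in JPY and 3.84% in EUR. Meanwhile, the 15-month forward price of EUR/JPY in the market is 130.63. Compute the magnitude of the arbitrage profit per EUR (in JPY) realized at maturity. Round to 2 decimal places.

Fair forward: F* = S·e^(carry·T), with carry = (r_JPY − r_EUR) = 0.0762 − 0.0384 = 0.0378
F* = 127.60 · e^(0.0378 × 15/12) = 127.60 · e^0.047250 = 127.60 × 1.048384 = 133.7738
Market 130.63 < fair 133.7738: forward underpriced → reverse cash-and-carry (short spot, go long the forward).
At maturity, profit = |F_mkt − F*| = |130.63 − 133.7738| = 3.14 per EUR (in JPY)

3.14 per EUR (in JPY)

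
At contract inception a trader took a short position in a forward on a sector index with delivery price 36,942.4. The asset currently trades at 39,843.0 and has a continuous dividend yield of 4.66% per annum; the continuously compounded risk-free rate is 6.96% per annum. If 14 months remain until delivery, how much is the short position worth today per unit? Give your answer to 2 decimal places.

Current fair forward for the remaining 14 months: F = S·e^((r − q)·T), (r − q) = 0.0696 − 0.0466 = 0.0230
F = 39843.0 · e^(0.0230 × 14/12) = 39843.0 × 1.02719659 = 40926.5937
Value of long forward = (F − K)·e^(−rT) = (40926.5937 − 36942.4) · e^(−0.0696·14/12)
= 3984.1937 × 0.92200927 = 3673.46
Short position value = −(long value) = -3673.46

-3673.46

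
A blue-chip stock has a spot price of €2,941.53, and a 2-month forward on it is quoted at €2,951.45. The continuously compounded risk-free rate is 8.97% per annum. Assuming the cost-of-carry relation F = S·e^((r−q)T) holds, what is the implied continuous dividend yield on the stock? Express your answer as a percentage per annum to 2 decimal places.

From F = S·e^((r−q)T): (r − q) = ln(F/S)/T
ln(2951.45/2941.53) = ln(1.003372) = 0.003366
(r − q) = 0.003366 / (2/12) = 0.020196
q = r − ln(F/S)/T = 0.0897 − 0.020196 = 0.069504
q = 6.95%

6.95%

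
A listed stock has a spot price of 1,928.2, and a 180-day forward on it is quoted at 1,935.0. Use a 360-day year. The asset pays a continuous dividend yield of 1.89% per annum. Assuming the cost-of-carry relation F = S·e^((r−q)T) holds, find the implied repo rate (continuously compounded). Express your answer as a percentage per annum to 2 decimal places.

2.59%

From F = S·e^((r−q)T): (r − q) = ln(F/S)/T
ln(1935.0/1928.2) = ln(1.003527) = 0.003521
(r − q) = 0.003521 / (180/360) = 0.007042
r = ln(F/S)/T + q = 0.007042 + 0.0189 = 0.025942
r = 2.59%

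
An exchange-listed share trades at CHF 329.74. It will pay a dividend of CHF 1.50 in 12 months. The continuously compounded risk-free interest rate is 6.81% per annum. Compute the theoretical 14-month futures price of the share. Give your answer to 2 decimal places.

PV(dividends) I = 1.50·e^(−0.0681·12/12)
I = 1.4013
F = (S − I)·e^(rT) = (329.74 − 1.4013) · e^(0.0681·14/12)
= 328.3387 · e^0.079450 = 328.3387 × 1.082691 = CHF 355.49

CHF 355.49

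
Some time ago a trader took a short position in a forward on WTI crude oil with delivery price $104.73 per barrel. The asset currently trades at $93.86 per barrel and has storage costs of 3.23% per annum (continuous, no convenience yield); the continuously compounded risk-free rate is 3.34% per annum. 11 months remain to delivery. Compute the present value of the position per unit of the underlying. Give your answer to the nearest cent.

Current fair forward for the remaining 11 months: F = S·e^((r + u)·T), (r + u) = 0.0334 + 0.0323 = 0.0657
F = 93.86 · e^(0.0657 × 11/12) = 93.86 × 1.062075 = 99.6864
Value of long forward = (F − K)·e^(−rT) = (99.6864 − 104.73) · e^(−0.0334·11/12)
= -5.0436 × 0.969847 = -4.89
Short position value = −(long value) = $4.89

$4.89 per barrel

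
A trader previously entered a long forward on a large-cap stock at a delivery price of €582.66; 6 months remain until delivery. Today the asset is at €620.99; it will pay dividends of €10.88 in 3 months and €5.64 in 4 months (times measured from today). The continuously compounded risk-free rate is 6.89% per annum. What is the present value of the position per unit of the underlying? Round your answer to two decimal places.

€41.85

PV(remaining dividends) I = 10.88·e^(−0.0689·3/12) + 5.64·e^(−0.0689·4/12) = 16.2061
Current forward F = (S − I)·e^(rT) = (620.99 − 16.2061)·e^(0.0689·6/12) = 604.7839 × 1.035050 = 625.9816
Value (long) = (F − K)·e^(−rT) = (625.9816 − 582.66) × 0.966137 = 41.8546
Value = €41.85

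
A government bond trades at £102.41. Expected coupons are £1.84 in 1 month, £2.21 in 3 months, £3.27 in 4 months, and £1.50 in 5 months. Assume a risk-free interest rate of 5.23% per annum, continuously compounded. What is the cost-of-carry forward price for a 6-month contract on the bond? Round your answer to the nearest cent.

£96.20

PV(coupons) I = 1.84·e^(−0.0523·1/12) + 2.21·e^(−0.0523·3/12) + 3.27·e^(−0.0523·4/12) + 1.50·e^(−0.0523·5/12)
I = 1.8320 + 2.1813 + 3.2135 + 1.4677 = 8.6945
F = (S − I)·e^(rT) = (102.41 − 8.6945) · e^(0.0523·6/12)
= 93.7155 · e^0.026150 = 93.7155 × 1.026495 = £96.20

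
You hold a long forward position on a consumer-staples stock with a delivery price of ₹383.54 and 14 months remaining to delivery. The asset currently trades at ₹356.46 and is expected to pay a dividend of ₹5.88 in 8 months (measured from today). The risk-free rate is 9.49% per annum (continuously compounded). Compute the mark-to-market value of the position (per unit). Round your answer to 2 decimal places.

PV(remaining dividends) I = 5.88·e^(−0.0949·8/12) = 5.5195
Current forward F = (S − I)·e^(rT) = (356.46 − 5.5195)·e^(0.0949·14/12) = 350.9405 × 1.117078 = 392.0279
Value (long) = (F − K)·e^(−rT) = (392.0279 − 383.54) × 0.895192 = 7.5983
Value = ₹7.60

₹7.60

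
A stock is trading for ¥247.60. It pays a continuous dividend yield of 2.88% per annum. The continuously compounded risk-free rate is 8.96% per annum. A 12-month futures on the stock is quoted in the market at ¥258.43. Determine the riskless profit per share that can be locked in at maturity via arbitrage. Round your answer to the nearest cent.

¥4.69 per share

Fair futures: F* = S·e^(carry·T), with carry = (r − q) = 0.0896 − 0.0288 = 0.0608
F* = 247.60 · e^(0.0608 × 12/12) = 247.60 · e^0.060800 = 247.60 × 1.062686 = ¥263.1211
Market ¥258.43 < fair ¥263.1211: forward underpriced → reverse cash-and-carry (short spot, go long the forward).
At maturity, profit = |F_mkt − F*| = |258.43 − 263.1211| = ¥4.69 per share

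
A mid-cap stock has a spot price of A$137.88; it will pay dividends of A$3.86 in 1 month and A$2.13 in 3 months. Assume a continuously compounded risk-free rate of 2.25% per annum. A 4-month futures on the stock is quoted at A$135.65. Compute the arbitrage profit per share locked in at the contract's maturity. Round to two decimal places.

PV(dividends) I = 3.86·e^(−0.0225·1/12) + 2.13·e^(−0.0225·3/12) = 5.9708
Fair futures F* = (S − I)·e^(rT) = (137.88 − 5.9708)·e^0.007500 = 131.9092 × 1.007528 = 132.9022
Market A$135.65 > fair 132.9022: forward overpriced → cash-and-carry (borrow at r, buy the stock and collect the dividends, short the forward).
Profit at T = |F_mkt − F*| = |135.65 − 132.9022| = A$2.75 per share

A$2.75 per share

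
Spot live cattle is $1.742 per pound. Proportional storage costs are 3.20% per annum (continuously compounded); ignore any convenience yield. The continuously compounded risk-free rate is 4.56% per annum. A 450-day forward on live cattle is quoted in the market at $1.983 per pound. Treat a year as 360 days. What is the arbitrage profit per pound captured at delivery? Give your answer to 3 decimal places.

Fair forward: F* = S·e^(carry·T), with carry = (r + u) = 0.0456 + 0.0320 = 0.0776
F* = 1.742 · e^(0.0776 × 450/360) = 1.742 · e^0.097000 = 1.742 × 1.101860 = $1.9194
Market $1.983 > fair $1.9194: forward overpriced → cash-and-carry (buy spot, short the forward).
At maturity, profit = |F_mkt − F*| = |1.983 − 1.9194| = $0.064 per pound

$0.064 per pound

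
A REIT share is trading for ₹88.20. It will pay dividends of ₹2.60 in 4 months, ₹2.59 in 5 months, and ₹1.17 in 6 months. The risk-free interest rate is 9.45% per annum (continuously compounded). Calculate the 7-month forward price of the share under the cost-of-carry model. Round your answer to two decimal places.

PV(dividends) I = 2.60·e^(−0.0945·4/12) + 2.59·e^(−0.0945·5/12) + 1.17·e^(−0.0945·6/12)
I = 2.5194 + 2.4900 + 1.1160 = 6.1254
F = (S − I)·e^(rT) = (88.20 − 6.1254) · e^(0.0945·7/12)
= 82.0746 · e^0.055125 = 82.0746 × 1.056673 = ₹86.73

₹86.73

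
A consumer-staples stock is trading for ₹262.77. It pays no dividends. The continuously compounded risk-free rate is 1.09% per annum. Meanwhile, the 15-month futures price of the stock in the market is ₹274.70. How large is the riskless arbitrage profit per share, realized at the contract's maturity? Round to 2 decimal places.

Fair futures: F* = S·e^(carry·T), with carry = r = 0.0109
F* = 262.77 · e^(0.0109 × 15/12) = 262.77 · e^0.013625 = 262.77 × 1.013718 = ₹266.3747
Market ₹274.70 > fair ₹266.3747: forward overpriced → cash-and-carry (buy spot, short the forward).
At maturity, profit = |F_mkt − F*| = |274.70 − 266.3747| = ₹8.33 per share

₹8.33 per share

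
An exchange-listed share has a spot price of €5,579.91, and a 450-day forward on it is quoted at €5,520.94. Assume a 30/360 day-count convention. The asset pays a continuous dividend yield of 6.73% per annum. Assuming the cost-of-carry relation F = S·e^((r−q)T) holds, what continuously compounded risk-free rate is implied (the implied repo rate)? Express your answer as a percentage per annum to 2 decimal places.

From F = S·e^((r−q)T): (r − q) = ln(F/S)/T
ln(5520.94/5579.91) = ln(0.989432) = -0.010624
(r − q) = -0.010624 / (450/360) = -0.008499
r = ln(F/S)/T + q = -0.008499 + 0.0673 = 0.058801
r = 5.88%

5.88%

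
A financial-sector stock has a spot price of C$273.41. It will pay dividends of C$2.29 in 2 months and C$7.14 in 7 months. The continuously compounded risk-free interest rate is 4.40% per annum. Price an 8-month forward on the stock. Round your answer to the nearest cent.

PV(dividends) I = 2.29·e^(−0.0440·2/12) + 7.14·e^(−0.0440·7/12)
I = 2.2733 + 6.9591 = 9.2324
F = (S − I)·e^(rT) = (273.41 − 9.2324) · e^(0.0440·8/12)
= 264.1776 · e^0.029333 = 264.1776 × 1.029767 = C$272.04

C$272.04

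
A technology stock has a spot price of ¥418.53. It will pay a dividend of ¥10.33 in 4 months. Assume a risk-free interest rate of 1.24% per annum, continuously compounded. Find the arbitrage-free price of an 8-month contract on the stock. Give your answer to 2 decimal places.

¥411.63

PV(dividends) I = 10.33·e^(−0.0124·4/12)
I = 10.2874
F = (S − I)·e^(rT) = (418.53 − 10.2874) · e^(0.0124·8/12)
= 408.2426 · e^0.008267 = 408.2426 × 1.008301 = ¥411.63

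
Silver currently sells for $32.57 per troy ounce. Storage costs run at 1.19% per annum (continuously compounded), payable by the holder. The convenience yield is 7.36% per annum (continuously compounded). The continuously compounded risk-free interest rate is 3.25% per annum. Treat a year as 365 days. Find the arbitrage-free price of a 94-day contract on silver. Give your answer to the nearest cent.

Net carry = r + u − y = 0.0325 + 0.0119 − 0.0736 = -0.0292
F = S·e^((r+u−y)T) = 32.57 · e^(-0.0292 × 94/365) = 32.57 · e^-0.007520
= 32.57 × 0.992508 = $32.33 per troy ounce

$32.33 per troy ounce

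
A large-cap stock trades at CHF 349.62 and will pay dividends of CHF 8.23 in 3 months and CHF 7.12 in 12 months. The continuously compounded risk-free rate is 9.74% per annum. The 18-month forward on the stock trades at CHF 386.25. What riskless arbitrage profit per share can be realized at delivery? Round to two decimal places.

PV(dividends) I = 8.23·e^(−0.0974·3/12) + 7.12·e^(−0.0974·12/12) = 14.4912
Fair forward F* = (S − I)·e^(rT) = (349.62 − 14.4912)·e^0.146100 = 335.1288 × 1.157312 = 387.8486
Market CHF 386.25 < fair 387.8486: forward underpriced → reverse cash-and-carry (short the stock, invest proceeds at r, pay the dividends, go long the forward).
Profit at T = |F_mkt − F*| = |386.25 − 387.8486| = CHF 1.60 per share

CHF 1.60 per share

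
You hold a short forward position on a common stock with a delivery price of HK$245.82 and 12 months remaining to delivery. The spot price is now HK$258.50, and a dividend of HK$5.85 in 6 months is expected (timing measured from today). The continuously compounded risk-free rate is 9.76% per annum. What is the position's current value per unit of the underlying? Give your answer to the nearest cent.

PV(remaining dividends) I = 5.85·e^(−0.0976·6/12) = 5.5714
Current forward F = (S − I)·e^(rT) = (258.50 − 5.5714)·e^(0.0976·12/12) = 252.9286 × 1.102522 = 278.8593
Value (long) = (F − K)·e^(−rT) = (278.8593 − 245.82) × 0.907012 = 29.9670
Short position value = −(long value) = -HK$29.97

-HK$29.97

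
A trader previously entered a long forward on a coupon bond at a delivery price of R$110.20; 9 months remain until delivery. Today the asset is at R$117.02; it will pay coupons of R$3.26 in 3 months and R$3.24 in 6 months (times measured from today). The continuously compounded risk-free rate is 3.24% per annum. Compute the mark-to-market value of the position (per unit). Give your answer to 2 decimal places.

PV(remaining coupons) I = 3.26·e^(−0.0324·3/12) + 3.24·e^(−0.0324·6/12) = 6.4216
Current forward F = (S − I)·e^(rT) = (117.02 − 6.4216)·e^(0.0324·9/12) = 110.5984 × 1.024598 = 113.3189
Value (long) = (F − K)·e^(−rT) = (113.3189 − 110.20) × 0.975993 = 3.0440
Value = R$3.04

R$3.04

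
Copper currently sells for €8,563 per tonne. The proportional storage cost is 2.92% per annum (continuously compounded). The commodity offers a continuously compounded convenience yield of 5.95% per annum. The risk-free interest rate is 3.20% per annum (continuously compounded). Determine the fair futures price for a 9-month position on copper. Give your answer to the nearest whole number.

Net carry = r + u − y = 0.0320 + 0.0292 − 0.0595 = 0.0017
F = S·e^((r+u−y)T) = 8563 · e^(0.0017 × 9/12) = 8563 · e^0.001275
= 8563 × 1.001276 = €8,574 per tonne

€8,574 per tonne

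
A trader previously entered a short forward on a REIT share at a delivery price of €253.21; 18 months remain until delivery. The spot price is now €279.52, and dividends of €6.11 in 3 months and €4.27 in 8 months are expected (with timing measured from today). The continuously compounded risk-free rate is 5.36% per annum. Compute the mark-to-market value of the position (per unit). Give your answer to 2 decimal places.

-€35.72

PV(remaining dividends) I = 6.11·e^(−0.0536·3/12) + 4.27·e^(−0.0536·8/12) = 10.1488
Current forward F = (S − I)·e^(rT) = (279.52 − 10.1488)·e^(0.0536·18/12) = 269.3712 × 1.083720 = 291.9230
Value (long) = (F − K)·e^(−rT) = (291.9230 − 253.21) × 0.922747 = 35.7223
Short position value = −(long value) = -€35.72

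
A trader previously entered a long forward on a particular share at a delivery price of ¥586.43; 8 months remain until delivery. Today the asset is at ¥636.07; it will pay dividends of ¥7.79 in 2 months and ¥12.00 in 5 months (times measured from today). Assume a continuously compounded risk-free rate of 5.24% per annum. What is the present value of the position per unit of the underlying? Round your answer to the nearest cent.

PV(remaining dividends) I = 7.79·e^(−0.0524·2/12) + 12.00·e^(−0.0524·5/12) = 19.4631
Current forward F = (S − I)·e^(rT) = (636.07 − 19.4631)·e^(0.0524·8/12) = 616.6069 × 1.035551 = 638.5279
Value (long) = (F − K)·e^(−rT) = (638.5279 − 586.43) × 0.965670 = 50.3094
Value = ¥50.31

¥50.31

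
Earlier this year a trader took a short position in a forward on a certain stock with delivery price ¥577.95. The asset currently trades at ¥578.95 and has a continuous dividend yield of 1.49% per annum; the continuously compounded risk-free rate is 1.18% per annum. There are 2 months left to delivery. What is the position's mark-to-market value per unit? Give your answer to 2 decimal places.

-¥0.70

Current fair forward for the remaining 2 months: F = S·e^((r − q)·T), (r − q) = 0.0118 − 0.0149 = -0.0031
F = 578.95 · e^(-0.0031 × 2/12) = 578.95 × 0.999483 = 578.6507
Value of long forward = (F − K)·e^(−rT) = (578.6507 − 577.95) · e^(−0.0118·2/12)
= 0.7007 × 0.998035 = 0.70
Short position value = −(long value) = -¥0.70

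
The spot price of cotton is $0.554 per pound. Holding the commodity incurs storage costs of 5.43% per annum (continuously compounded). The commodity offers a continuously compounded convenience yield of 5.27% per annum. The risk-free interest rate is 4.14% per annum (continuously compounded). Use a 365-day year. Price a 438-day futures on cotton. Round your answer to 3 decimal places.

$0.583 per pound

Net carry = r + u − y = 0.0414 + 0.0543 − 0.0527 = 0.0430
F = S·e^((r+u−y)T) = 0.554 · e^(0.0430 × 438/365) = 0.554 · e^0.051600
= 0.554 × 1.052954 = $0.583 per pound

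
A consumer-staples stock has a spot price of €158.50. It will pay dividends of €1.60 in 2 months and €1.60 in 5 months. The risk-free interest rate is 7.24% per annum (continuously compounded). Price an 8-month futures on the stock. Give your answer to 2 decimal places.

PV(dividends) I = 1.60·e^(−0.0724·2/12) + 1.60·e^(−0.0724·5/12)
I = 1.5808 + 1.5525 = 3.1333
F = (S − I)·e^(rT) = (158.50 − 3.1333) · e^(0.0724·8/12)
= 155.3667 · e^0.048267 = 155.3667 × 1.049451 = €163.05

€163.05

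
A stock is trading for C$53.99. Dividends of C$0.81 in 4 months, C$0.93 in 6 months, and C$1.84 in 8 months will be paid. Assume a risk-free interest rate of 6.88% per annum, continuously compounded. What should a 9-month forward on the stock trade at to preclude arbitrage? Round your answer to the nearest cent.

C$53.22

PV(dividends) I = 0.81·e^(−0.0688·4/12) + 0.93·e^(−0.0688·6/12) + 1.84·e^(−0.0688·8/12)
I = 0.7916 + 0.8986 + 1.7575 = 3.4477
F = (S − I)·e^(rT) = (53.99 − 3.4477) · e^(0.0688·9/12)
= 50.5423 · e^0.051600 = 50.5423 × 1.052954 = C$53.22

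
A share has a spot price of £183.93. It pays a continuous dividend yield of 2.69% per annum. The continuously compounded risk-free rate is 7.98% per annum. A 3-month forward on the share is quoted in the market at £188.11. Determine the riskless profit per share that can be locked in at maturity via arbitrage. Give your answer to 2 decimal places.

£1.73 per share

Fair forward: F* = S·e^(carry·T), with carry = (r − q) = 0.0798 − 0.0269 = 0.0529
F* = 183.93 · e^(0.0529 × 3/12) = 183.93 · e^0.013225 = 183.93 × 1.013313 = £186.3787
Market £188.11 > fair £186.3787: forward overpriced → cash-and-carry (buy spot, short the forward).
At maturity, profit = |F_mkt − F*| = |188.11 − 186.3787| = £1.73 per share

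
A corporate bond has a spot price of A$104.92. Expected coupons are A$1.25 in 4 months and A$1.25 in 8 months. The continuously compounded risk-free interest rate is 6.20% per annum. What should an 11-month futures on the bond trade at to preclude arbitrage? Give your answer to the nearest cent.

PV(coupons) I = 1.25·e^(−0.0620·4/12) + 1.25·e^(−0.0620·8/12)
I = 1.2244 + 1.1994 = 2.4238
F = (S − I)·e^(rT) = (104.92 − 2.4238) · e^(0.0620·11/12)
= 102.4962 · e^0.056833 = 102.4962 × 1.058479 = A$108.49

A$108.49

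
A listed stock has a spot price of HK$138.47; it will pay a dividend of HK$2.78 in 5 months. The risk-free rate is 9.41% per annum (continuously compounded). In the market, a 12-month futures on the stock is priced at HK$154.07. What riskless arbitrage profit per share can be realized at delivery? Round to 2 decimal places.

PV(dividends) I = 2.78·e^(−0.0941·5/12) = 2.6731
Fair futures F* = (S − I)·e^(rT) = (138.47 − 2.6731)·e^0.094100 = 135.7969 × 1.098670 = 149.1960
Market HK$154.07 > fair 149.1960: forward overpriced → cash-and-carry (borrow at r, buy the stock and collect the dividends, short the forward).
Profit at T = |F_mkt − F*| = |154.07 − 149.1960| = HK$4.87 per share

HK$4.87 per share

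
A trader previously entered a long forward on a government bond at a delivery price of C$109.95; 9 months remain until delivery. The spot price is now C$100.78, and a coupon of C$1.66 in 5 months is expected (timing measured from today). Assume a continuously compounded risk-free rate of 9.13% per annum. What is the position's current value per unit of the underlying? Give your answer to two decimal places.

-C$3.49

PV(remaining coupons) I = 1.66·e^(−0.0913·5/12) = 1.5980
Current forward F = (S − I)·e^(rT) = (100.78 − 1.5980)·e^(0.0913·9/12) = 99.1820 × 1.070874 = 106.2114
Value (long) = (F − K)·e^(−rT) = (106.2114 − 109.95) × 0.933817 = -3.4912
Value = -C$3.49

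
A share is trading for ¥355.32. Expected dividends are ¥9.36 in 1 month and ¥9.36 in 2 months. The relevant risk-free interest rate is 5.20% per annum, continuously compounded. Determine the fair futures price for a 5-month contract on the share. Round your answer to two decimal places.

PV(dividends) I = 9.36·e^(−0.0520·1/12) + 9.36·e^(−0.0520·2/12)
I = 9.3195 + 9.2792 = 18.5987
F = (S − I)·e^(rT) = (355.32 − 18.5987) · e^(0.0520·5/12)
= 336.7213 · e^0.021667 = 336.7213 × 1.021903 = ¥344.10

¥344.10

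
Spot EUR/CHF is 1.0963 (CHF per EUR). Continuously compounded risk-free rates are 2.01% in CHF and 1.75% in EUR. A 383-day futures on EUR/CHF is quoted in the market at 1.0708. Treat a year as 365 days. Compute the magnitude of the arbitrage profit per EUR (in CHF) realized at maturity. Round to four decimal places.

Fair futures: F* = S·e^(carry·T), with carry = (r_CHF − r_EUR) = 0.0201 − 0.0175 = 0.0026
F* = 1.0963 · e^(0.0026 × 383/365) = 1.0963 · e^0.002728 = 1.0963 × 1.002732 = 1.0993
Market 1.0708 < fair 1.0993: forward underpriced → reverse cash-and-carry (short spot, go long the forward).
At maturity, profit = |F_mkt − F*| = |1.0708 − 1.0993| = 0.0285 per EUR (in CHF)

0.0285 per EUR (in CHF)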